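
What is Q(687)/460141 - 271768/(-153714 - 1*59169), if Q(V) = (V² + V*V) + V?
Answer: 29649654833/8905108773 ≈ 3.3295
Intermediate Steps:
Q(V) = V + 2*V² (Q(V) = (V² + V²) + V = 2*V² + V = V + 2*V²)
Q(687)/460141 - 271768/(-153714 - 1*59169) = (687*(1 + 2*687))/460141 - 271768/(-153714 - 1*59169) = (687*(1 + 1374))*(1/460141) - 271768/(-153714 - 59169) = (687*1375)*(1/460141) - 271768/(-212883) = 944625*(1/460141) - 271768*(-1/212883) = 85875/41831 + 271768/212883 = 29649654833/8905108773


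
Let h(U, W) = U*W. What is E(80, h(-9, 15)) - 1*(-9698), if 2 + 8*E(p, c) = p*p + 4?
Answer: 41993/4 ≈ 10498.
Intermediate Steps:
E(p, c) = ¼ + p²/8 (E(p, c) = -¼ + (p*p + 4)/8 = -¼ + (p² + 4)/8 = -¼ + (4 + p²)/8 = -¼ + (½ + p²/8) = ¼ + p²/8)
E(80, h(-9, 15)) - 1*(-9698) = (¼ + (⅛)*80²) - 1*(-9698) = (¼ + (⅛)*6400) + 9698 = (¼ + 800) + 9698 = 3201/4 + 9698 = 41993/4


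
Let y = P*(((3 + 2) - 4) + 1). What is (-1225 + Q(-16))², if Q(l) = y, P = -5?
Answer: 1525225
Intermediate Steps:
y = -10 (y = -5*(((3 + 2) - 4) + 1) = -5*((5 - 4) + 1) = -5*(1 + 1) = -5*2 = -10)
Q(l) = -10
(-1225 + Q(-16))² = (-1225 - 10)² = (-1235)² = 1525225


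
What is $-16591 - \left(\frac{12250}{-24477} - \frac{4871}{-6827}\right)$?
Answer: $- \frac{2772466007806}{167104479} \approx -16591.0$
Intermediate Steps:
$-16591 - \left(\frac{12250}{-24477} - \frac{4871}{-6827}\right) = -16591 - \left(12250 \left(- \frac{1}{24477}\right) - - \frac{4871}{6827}\right) = -16591 - \left(- \frac{12250}{24477} + \frac{4871}{6827}\right) = -16591 - \frac{35596717}{167104479} = - \frac{2772466007806}{167104479}$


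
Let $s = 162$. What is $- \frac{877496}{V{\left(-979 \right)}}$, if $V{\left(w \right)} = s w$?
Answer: $\frac{438748}{79299} \approx 5.5328$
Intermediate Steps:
$V{\left(w \right)} = 162 w$
$- \frac{877496}{V{\left(-979 \right)}} = - \frac{877496}{162 \left(-979\right)} = - \frac{877496}{-158598} = \left(-877496\right) \left(- \frac{1}{158598}\right) = \frac{438748}{79299}$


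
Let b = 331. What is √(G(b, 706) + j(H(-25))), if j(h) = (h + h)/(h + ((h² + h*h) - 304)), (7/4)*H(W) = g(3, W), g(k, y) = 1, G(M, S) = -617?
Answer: I*√8487924103/3709 ≈ 24.84*I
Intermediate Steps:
H(W) = 4/7 (H(W) = (4/7)*1 = 4/7)
j(h) = 2*h/(-304 + h + 2*h²) (j(h) = (2*h)/(h + ((h² + h²) - 304)) = (2*h)/(h + (2*h² - 304)) = (2*h)/(h + (-304 + 2*h²)) = (2*h)/(-304 + h + 2*h²) = 2*h/(-304 + h + 2*h²))
√(G(b, 706) + j(H(-25))) = √(-617 + 2*(4/7)/(-304 + 4/7 + 2*(4/7)²)) = √(-617 + 2*(4/7)/(-304 + 4/7 + 2*(16/49))) = √(-617 + 2*(4/7)/(-304 + 4/7 + 32/49)) = √(-617 + 2*(4/7)/(-14836/49)) = √(-617 + 2*(4/7)*(-49/14836)) = √(-617 - 14/3709) = √(-2288467/3709) = I*√8487924103/3709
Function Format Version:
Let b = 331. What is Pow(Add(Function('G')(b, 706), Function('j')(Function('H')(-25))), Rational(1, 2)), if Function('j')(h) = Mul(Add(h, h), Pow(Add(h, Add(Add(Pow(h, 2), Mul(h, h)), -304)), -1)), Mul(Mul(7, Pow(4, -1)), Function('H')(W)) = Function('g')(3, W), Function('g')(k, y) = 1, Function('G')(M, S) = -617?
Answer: Mul(Rational(1, 3709), I, Pow(8487924103, Rational(1, 2))) ≈ Mul(24.840, I)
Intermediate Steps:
Function('H')(W) = Rational(4, 7) (Function('H')(W) = Mul(Rational(4, 7), 1) = Rational(4, 7))
Function('j')(h) = Mul(2, h, Pow(Add(-304, h, Mul(2, Pow(h, 2))), -1)) (Function('j')(h) = Mul(Mul(2, h), Pow(Add(h, Add(Add(Pow(h, 2), Pow(h, 2)), -304)), -1)) = Mul(Mul(2, h), Pow(Add(h, Add(Mul(2, Pow(h, 2)), -304)), -1)) = Mul(Mul(2, h), Pow(Add(h, Add(-304, Mul(2, Pow(h, 2)))), -1)) = Mul(Mul(2, h), Pow(Add(-304, h, Mul(2, Pow(h, 2))), -1)) = Mul(2, h, Pow(Add(-304, h, Mul(2, Pow(h, 2))), -1)))
Pow(Add(Function('G')(b, 706), Function('j')(Function('H')(-25))), Rational(1, 2)) = Pow(Add(-617, Mul(2, Rational(4, 7), Pow(Add(-304, Rational(4, 7), Mul(2, Pow(Rational(4, 7), 2))), -1))), Rational(1, 2)) = Pow(Add(-617, Mul(2, Rational(4, 7), Pow(Add(-304, Rational(4, 7), Mul(2, Rational(16, 49))), -1))), Rational(1, 2)) = Pow(Add(-617, Mul(2, Rational(4, 7), Pow(Add(-304, Rational(4, 7), Rational(32, 49)), -1))), Rational(1, 2)) = Pow(Add(-617, Mul(2, Rational(4, 7), Pow(Rational(-14836, 49), -1))), Rational(1, 2)) = Pow(Add(-617, Mul(2, Rational(4, 7), Rational(-49, 14836))), Rational(1, 2)) = Pow(Add(-617, Rational(-14, 3709)), Rational(1, 2)) = Pow(Rational(-2288467, 3709), Rational(1, 2)) = Mul(Rational(1, 3709), I, Pow(8487924103, Rational(1, 2)))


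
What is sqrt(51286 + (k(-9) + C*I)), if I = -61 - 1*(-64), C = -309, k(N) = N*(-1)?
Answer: 8*sqrt(787) ≈ 224.43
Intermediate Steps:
k(N) = -N
I = 3 (I = -61 + 64 = 3)
sqrt(51286 + (k(-9) + C*I)) = sqrt(51286 + (-1*(-9) - 309*3)) = sqrt(51286 + (9 - 927)) = sqrt(51286 - 918) = sqrt(50368) = 8*sqrt(787)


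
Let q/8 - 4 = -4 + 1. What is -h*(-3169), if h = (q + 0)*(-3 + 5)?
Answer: 50704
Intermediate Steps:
q = 8 (q = 32 + 8*(-4 + 1) = 32 + 8*(-3) = 32 - 24 = 8)
h = 16 (h = (8 + 0)*(-3 + 5) = 8*2 = 16)
-h*(-3169) = -1*16*(-3169) = -16*(-3169) = 50704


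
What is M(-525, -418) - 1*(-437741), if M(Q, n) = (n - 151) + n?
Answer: 436754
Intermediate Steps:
M(Q, n) = -151 + 2*n (M(Q, n) = (-151 + n) + n = -151 + 2*n)
M(-525, -418) - 1*(-437741) = (-151 + 2*(-418)) - 1*(-437741) = (-151 - 836) + 437741 = -987 + 437741 = 436754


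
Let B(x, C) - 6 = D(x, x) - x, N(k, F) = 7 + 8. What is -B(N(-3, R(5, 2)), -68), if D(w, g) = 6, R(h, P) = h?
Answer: 3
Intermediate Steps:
N(k, F) = 15
B(x, C) = 12 - x (B(x, C) = 6 + (6 - x) = 12 - x)
-B(N(-3, R(5, 2)), -68) = -(12 - 1*15) = -(12 - 15) = -1*(-3) = 3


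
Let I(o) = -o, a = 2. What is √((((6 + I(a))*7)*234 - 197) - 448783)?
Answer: 2*I*√110607 ≈ 665.15*I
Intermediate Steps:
√((((6 + I(a))*7)*234 - 197) - 448783) = √((((6 - 1*2)*7)*234 - 197) - 448783) = √((((6 - 2)*7)*234 - 197) - 448783) = √(((4*7)*234 - 197) - 448783) = √((28*234 - 197) - 448783) = √((6552 - 197) - 448783) = √(6355 - 448783) = √(-442428) = 2*I*√110607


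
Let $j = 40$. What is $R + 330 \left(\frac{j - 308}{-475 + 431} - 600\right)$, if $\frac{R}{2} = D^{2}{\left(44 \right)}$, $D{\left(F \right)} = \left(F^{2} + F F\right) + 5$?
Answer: $29866268$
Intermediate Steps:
$D{\left(F \right)} = 5 + 2 F^{2}$ ($D{\left(F \right)} = \left(F^{2} + F^{2}\right) + 5 = 2 F^{2} + 5 = 5 + 2 F^{2}$)
$R = 30062258$ ($R = 2 \left(5 + 2 \cdot 44^{2}\right)^{2} = 2 \left(5 + 2 \cdot 1936\right)^{2} = 2 \left(5 + 3872\right)^{2} = 2 \cdot 3877^{2} = 2 \cdot 15031129 = 30062258$)
$R + 330 \left(\frac{j - 308}{-475 + 431} - 600\right) = 30062258 + 330 \left(\frac{40 - 308}{-475 + 431} - 600\right) = 30062258 + 330 \left(- \frac{268}{-44} - 600\right) = 30062258 + 330 \left(\left(-268\right) \left(- \frac{1}{44}\right) - 600\right) = 30062258 + 330 \left(\frac{67}{11} - 600\right) = 30062258 + 330 \left(- \frac{6533}{11}\right) = 30062258 - 195990 = 29866268$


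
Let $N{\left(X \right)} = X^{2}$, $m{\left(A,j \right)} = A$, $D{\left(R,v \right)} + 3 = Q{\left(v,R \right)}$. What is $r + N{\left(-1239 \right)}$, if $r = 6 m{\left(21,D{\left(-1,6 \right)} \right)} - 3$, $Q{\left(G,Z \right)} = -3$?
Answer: $1535244$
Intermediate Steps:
$D{\left(R,v \right)} = -6$ ($D{\left(R,v \right)} = -3 - 3 = -6$)
$r = 123$ ($r = 6 \cdot 21 - 3 = 126 - 3 = 123$)
$r + N{\left(-1239 \right)} = 123 + \left(-1239\right)^{2} = 123 + 1535121 = 1535244$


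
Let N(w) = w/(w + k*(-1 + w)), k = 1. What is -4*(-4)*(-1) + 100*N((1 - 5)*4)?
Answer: 1072/33 ≈ 32.485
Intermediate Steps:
N(w) = w/(-1 + 2*w) (N(w) = w/(w + 1*(-1 + w)) = w/(w + (-1 + w)) = w/(-1 + 2*w))
-4*(-4)*(-1) + 100*N((1 - 5)*4) = -4*(-4)*(-1) + 100*(((1 - 5)*4)/(-1 + 2*((1 - 5)*4))) = 16*(-1) + 100*((-4*4)/(-1 + 2*(-4*4))) = -16 + 100*(-16/(-1 + 2*(-16))) = -16 + 100*(-16/(-1 - 32)) = -16 + 100*(-16/(-33)) = -16 + 100*(-16*(-1/33)) = -16 + 100*(16/33) = -16 + 1600/33 = 1072/33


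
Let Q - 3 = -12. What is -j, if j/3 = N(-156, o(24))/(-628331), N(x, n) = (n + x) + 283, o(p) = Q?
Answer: 354/628331 ≈ 0.00056340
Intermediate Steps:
Q = -9 (Q = 3 - 12 = -9)
o(p) = -9
N(x, n) = 283 + n + x
j = -354/628331 (j = 3*((283 - 9 - 156)/(-628331)) = 3*(118*(-1/628331)) = 3*(-118/628331) = -354/628331 ≈ -0.00056340)
-j = -1*(-354/628331) = 354/628331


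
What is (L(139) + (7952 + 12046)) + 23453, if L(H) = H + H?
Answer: 43729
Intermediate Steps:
L(H) = 2*H
(L(139) + (7952 + 12046)) + 23453 = (2*139 + (7952 + 12046)) + 23453 = (278 + 19998) + 23453 = 20276 + 23453 = 43729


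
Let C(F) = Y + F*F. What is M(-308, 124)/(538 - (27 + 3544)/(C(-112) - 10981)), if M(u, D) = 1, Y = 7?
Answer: 1570/841089 ≈ 0.0018666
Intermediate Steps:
C(F) = 7 + F² (C(F) = 7 + F*F = 7 + F²)
M(-308, 124)/(538 - (27 + 3544)/(C(-112) - 10981)) = 1/(538 - (27 + 3544)/((7 + (-112)²) - 10981)) = 1/(538 - 3571/((7 + 12544) - 10981)) = 1/(538 - 3571/(12551 - 10981)) = 1/(538 - 3571/1570) = 1/(841089/1570) = 1*(1570/841089) = 1570/841089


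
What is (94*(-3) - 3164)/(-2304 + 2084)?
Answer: 1723/110 ≈ 15.664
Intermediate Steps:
(94*(-3) - 3164)/(-2304 + 2084) = (-282 - 3164)/(-220) = -3446*(-1/220) = 1723/110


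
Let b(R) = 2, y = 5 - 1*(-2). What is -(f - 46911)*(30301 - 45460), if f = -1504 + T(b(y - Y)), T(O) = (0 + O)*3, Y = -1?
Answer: -733832031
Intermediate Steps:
y = 7 (y = 5 + 2 = 7)
T(O) = 3*O (T(O) = O*3 = 3*O)
f = -1498 (f = -1504 + 3*2 = -1504 + 6 = -1498)
-(f - 46911)*(30301 - 45460) = -(-1498 - 46911)*(30301 - 45460) = -(-48409)*(-15159) = -1*733832031 = -733832031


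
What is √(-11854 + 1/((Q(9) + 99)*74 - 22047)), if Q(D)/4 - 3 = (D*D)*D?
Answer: I*√53717331386167/67317 ≈ 108.88*I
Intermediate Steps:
Q(D) = 12 + 4*D³ (Q(D) = 12 + 4*((D*D)*D) = 12 + 4*(D²*D) = 12 + 4*D³)
√(-11854 + 1/((Q(9) + 99)*74 - 22047)) = √(-11854 + 1/(((12 + 4*9³) + 99)*74 - 22047)) = √(-11854 + 1/(((12 + 4*729) + 99)*74 - 22047)) = √(-11854 + 1/(((12 + 2916) + 99)*74 - 22047)) = √(-11854 + 1/((2928 + 99)*74 - 22047)) = √(-11854 + 1/(3027*74 - 22047)) = √(-11854 + 1/(223998 - 22047)) = √(-11854 + 1/201951) = √(-2393927153/201951) = I*√53717331386167/67317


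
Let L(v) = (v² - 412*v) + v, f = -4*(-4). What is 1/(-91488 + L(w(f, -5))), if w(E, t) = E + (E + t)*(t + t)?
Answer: -1/44018 ≈ -2.2718e-5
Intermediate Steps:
f = 16
w(E, t) = E + 2*t*(E + t) (w(E, t) = E + (E + t)*(2*t) = E + 2*t*(E + t))
L(v) = v² - 411*v
1/(-91488 + L(w(f, -5))) = 1/(-91488 + (16 + 2*(-5)² + 2*16*(-5))*(-411 + (16 + 2*(-5)² + 2*16*(-5)))) = 1/(-91488 + (16 + 2*25 - 160)*(-411 + (16 + 2*25 - 160))) = 1/(-91488 + (16 + 50 - 160)*(-411 + (16 + 50 - 160))) = 1/(-91488 - 94*(-411 - 94)) = 1/(-91488 - 94*(-505)) = 1/(-91488 + 47470) = 1/(-44018) = -1/44018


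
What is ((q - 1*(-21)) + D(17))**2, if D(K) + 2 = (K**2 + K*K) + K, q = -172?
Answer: 195364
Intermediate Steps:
D(K) = -2 + K + 2*K**2 (D(K) = -2 + ((K**2 + K*K) + K) = -2 + ((K**2 + K**2) + K) = -2 + (2*K**2 + K) = -2 + (K + 2*K**2) = -2 + K + 2*K**2)
((q - 1*(-21)) + D(17))**2 = ((-172 - 1*(-21)) + (-2 + 17 + 2*17**2))**2 = ((-172 + 21) + (-2 + 17 + 2*289))**2 = (-151 + (-2 + 17 + 578))**2 = (-151 + 593)**2 = 442**2 = 195364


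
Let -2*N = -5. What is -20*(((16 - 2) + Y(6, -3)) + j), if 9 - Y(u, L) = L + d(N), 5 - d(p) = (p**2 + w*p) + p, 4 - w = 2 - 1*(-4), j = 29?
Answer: -1075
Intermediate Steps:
N = 5/2 (N = -1/2*(-5) = 5/2 ≈ 2.5000)
w = -2 (w = 4 - (2 - 1*(-4)) = 4 - (2 + 4) = 4 - 1*6 = 4 - 6 = -2)
d(p) = 5 + p - p**2 (d(p) = 5 - ((p**2 - 2*p) + p) = 5 - (p**2 - p) = 5 + (p - p**2) = 5 + p - p**2)
Y(u, L) = 31/4 - L (Y(u, L) = 9 - (L + (5 + 5/2 - (5/2)**2)) = 9 - (L + (5 + 5/2 - 1*25/4)) = 9 - (L + (5 + 5/2 - 25/4)) = 9 - (L + 5/4) = 9 - (5/4 + L) = 9 + (-5/4 - L) = 31/4 - L)
-20*(((16 - 2) + Y(6, -3)) + j) = -20*(((16 - 2) + (31/4 - 1*(-3))) + 29) = -20*((14 + (31/4 + 3)) + 29) = -20*((14 + 43/4) + 29) = -20*(99/4 + 29) = -20*215/4 = -1075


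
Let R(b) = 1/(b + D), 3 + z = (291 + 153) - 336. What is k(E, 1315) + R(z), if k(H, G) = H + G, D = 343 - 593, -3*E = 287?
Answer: 530407/435 ≈ 1219.3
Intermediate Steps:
E = -287/3 (E = -⅓*287 = -287/3 ≈ -95.667)
D = -250
k(H, G) = G + H
z = 105 (z = -3 + ((291 + 153) - 336) = -3 + (444 - 336) = -3 + 108 = 105)
R(b) = 1/(-250 + b) (R(b) = 1/(b - 250) = 1/(-250 + b))
k(E, 1315) + R(z) = (1315 - 287/3) + 1/(-250 + 105) = 3658/3 + 1/(-145) = 3658/3 - 1/145 = 530407/435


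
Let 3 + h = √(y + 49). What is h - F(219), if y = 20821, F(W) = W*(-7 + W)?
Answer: -46431 + √20870 ≈ -46287.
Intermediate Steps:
h = -3 + √20870 (h = -3 + √(20821 + 49) = -3 + √20870 ≈ 141.46)
h - F(219) = (-3 + √20870) - 219*(-7 + 219) = (-3 + √20870) - 219*212 = (-3 + √20870) - 1*46428 = (-3 + √20870) - 46428 = -46431 + √20870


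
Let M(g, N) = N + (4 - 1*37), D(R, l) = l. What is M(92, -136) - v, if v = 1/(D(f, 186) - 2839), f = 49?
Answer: -448356/2653 ≈ -169.00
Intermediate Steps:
M(g, N) = -33 + N (M(g, N) = N + (4 - 37) = N - 33 = -33 + N)
v = -1/2653 (v = 1/(186 - 2839) = 1/(-2653) = -1/2653 ≈ -0.00037693)
M(92, -136) - v = (-33 - 136) - 1*(-1/2653) = -169 + 1/2653 = -448356/2653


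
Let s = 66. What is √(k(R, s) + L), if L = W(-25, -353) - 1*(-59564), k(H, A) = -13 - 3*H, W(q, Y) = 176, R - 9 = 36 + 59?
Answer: √59415 ≈ 243.75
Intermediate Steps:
R = 104 (R = 9 + (36 + 59) = 9 + 95 = 104)
L = 59740 (L = 176 - 1*(-59564) = 176 + 59564 = 59740)
√(k(R, s) + L) = √((-13 - 3*104) + 59740) = √((-13 - 312) + 59740) = √(-325 + 59740) = √59415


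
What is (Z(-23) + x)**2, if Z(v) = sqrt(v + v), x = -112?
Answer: (112 - I*sqrt(46))**2 ≈ 12498.0 - 1519.2*I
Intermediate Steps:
Z(v) = sqrt(2)*sqrt(v) (Z(v) = sqrt(2*v) = sqrt(2)*sqrt(v))
(Z(-23) + x)**2 = (sqrt(2)*sqrt(-23) - 112)**2 = (sqrt(2)*(I*sqrt(23)) - 112)**2 = (I*sqrt(46) - 112)**2 = (-112 + I*sqrt(46))**2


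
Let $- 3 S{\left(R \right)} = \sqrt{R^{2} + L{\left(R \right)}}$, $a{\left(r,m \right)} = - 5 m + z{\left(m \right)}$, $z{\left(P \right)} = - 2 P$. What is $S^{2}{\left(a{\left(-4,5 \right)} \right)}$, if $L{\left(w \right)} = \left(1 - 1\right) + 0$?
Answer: $\frac{1225}{9} \approx 136.11$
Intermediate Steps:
$L{\left(w \right)} = 0$ ($L{\left(w \right)} = 0 + 0 = 0$)
$a{\left(r,m \right)} = - 7 m$ ($a{\left(r,m \right)} = - 5 m - 2 m = - 7 m$)
$S{\left(R \right)} = - \frac{\sqrt{R^{2}}}{3}$ ($S{\left(R \right)} = - \frac{\sqrt{R^{2} + 0}}{3} = - \frac{\sqrt{R^{2}}}{3}$)
$S^{2}{\left(a{\left(-4,5 \right)} \right)} = \left(- \frac{\sqrt{\left(\left(-7\right) 5\right)^{2}}}{3}\right)^{2} = \left(- \frac{\sqrt{\left(-35\right)^{2}}}{3}\right)^{2} = \left(- \frac{\sqrt{1225}}{3}\right)^{2} = \left(\left(- \frac{1}{3}\right) 35\right)^{2} = \left(- \frac{35}{3}\right)^{2} = \frac{1225}{9}$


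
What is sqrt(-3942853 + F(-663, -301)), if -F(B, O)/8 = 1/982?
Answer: I*sqrt(950546946057)/491 ≈ 1985.7*I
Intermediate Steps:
F(B, O) = -4/491 (F(B, O) = -8/982 = -8*1/982 = -4/491)
sqrt(-3942853 + F(-663, -301)) = sqrt(-3942853 - 4/491) = sqrt(-1935940827/491) = I*sqrt(950546946057)/491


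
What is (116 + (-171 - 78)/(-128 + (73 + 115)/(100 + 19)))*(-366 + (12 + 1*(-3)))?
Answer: -633580395/15044 ≈ -42115.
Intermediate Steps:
(116 + (-171 - 78)/(-128 + (73 + 115)/(100 + 19)))*(-366 + (12 + 1*(-3))) = (116 - 249/(-128 + 188/119))*(-366 + (12 - 3)) = (116 - 249/(-128 + 188*(1/119)))*(-366 + 9) = (116 - 249/(-128 + 188/119))*(-357) = (116 - 249/(-15044/119))*(-357) = (116 - 249*(-119/15044))*(-357) = (116 + 29631/15044)*(-357) = (1774735/15044)*(-357) = -633580395/15044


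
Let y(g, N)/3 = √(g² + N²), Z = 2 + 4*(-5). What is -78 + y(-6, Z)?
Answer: -78 + 18*√10 ≈ -21.079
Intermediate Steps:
Z = -18 (Z = 2 - 20 = -18)
y(g, N) = 3*√(N² + g²) (y(g, N) = 3*√(g² + N²) = 3*√(N² + g²))
-78 + y(-6, Z) = -78 + 3*√((-18)² + (-6)²) = -78 + 3*√(324 + 36) = -78 + 3*√360 = -78 + 3*(6*√10) = -78 + 18*√10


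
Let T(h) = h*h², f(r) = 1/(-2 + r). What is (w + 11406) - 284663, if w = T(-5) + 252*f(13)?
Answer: -3006950/11 ≈ -2.7336e+5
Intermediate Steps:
T(h) = h³
w = -1123/11 (w = (-5)³ + 252/(-2 + 13) = -125 + 252/11 = -1123/11 ≈ -102.09)
(w + 11406) - 284663 = (-1123/11 + 11406) - 284663 = 124343/11 - 284663 = -3006950/11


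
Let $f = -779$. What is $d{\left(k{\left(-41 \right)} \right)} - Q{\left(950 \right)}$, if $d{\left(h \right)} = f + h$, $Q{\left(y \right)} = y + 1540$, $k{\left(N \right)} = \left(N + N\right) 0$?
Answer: $-3269$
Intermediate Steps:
$k{\left(N \right)} = 0$ ($k{\left(N \right)} = 2 N 0 = 0$)
$Q{\left(y \right)} = 1540 + y$
$d{\left(h \right)} = -779 + h$
$d{\left(k{\left(-41 \right)} \right)} - Q{\left(950 \right)} = \left(-779 + 0\right) - \left(1540 + 950\right) = -779 - 2490 = -3269$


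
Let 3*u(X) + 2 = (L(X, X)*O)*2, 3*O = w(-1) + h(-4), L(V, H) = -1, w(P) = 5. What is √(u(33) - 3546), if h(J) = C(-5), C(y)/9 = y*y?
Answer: 2*I*√8095/3 ≈ 59.982*I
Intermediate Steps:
C(y) = 9*y² (C(y) = 9*(y*y) = 9*y²)
h(J) = 225 (h(J) = 9*(-5)² = 9*25 = 225)
O = 230/3 (O = (5 + 225)/3 = (⅓)*230 = 230/3 ≈ 76.667)
u(X) = -466/9 (u(X) = -⅔ + (-1*230/3*2)/3 = -⅔ + (-230/3*2)/3 = -⅔ + (⅓)*(-460/3) = -⅔ - 460/9 = -466/9)
√(u(33) - 3546) = √(-466/9 - 3546) = √(-32380/9) = 2*I*√8095/3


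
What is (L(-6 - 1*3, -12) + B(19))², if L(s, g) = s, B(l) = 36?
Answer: 729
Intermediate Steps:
(L(-6 - 1*3, -12) + B(19))² = ((-6 - 1*3) + 36)² = ((-6 - 3) + 36)² = (-9 + 36)² = 27² = 729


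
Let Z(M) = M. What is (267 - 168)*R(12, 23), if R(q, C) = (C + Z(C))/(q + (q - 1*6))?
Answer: 253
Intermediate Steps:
R(q, C) = 2*C/(-6 + 2*q) (R(q, C) = (C + C)/(q + (q - 1*6)) = (2*C)/(q + (q - 6)) = (2*C)/(q + (-6 + q)) = (2*C)/(-6 + 2*q) = 2*C/(-6 + 2*q))
(267 - 168)*R(12, 23) = (267 - 168)*(23/(-3 + 12)) = 99*(23/9) = 253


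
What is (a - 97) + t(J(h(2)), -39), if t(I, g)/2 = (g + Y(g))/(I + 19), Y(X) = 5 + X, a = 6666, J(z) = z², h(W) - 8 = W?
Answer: 781565/119 ≈ 6567.8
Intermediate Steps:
h(W) = 8 + W
t(I, g) = 2*(5 + 2*g)/(19 + I) (t(I, g) = 2*((g + (5 + g))/(I + 19)) = 2*((5 + 2*g)/(19 + I)) = 2*(5 + 2*g)/(19 + I))
(a - 97) + t(J(h(2)), -39) = (6666 - 97) + 2*(5 + 2*(-39))/(19 + (8 + 2)²) = 6569 + 2*(5 - 78)/(19 + 10²) = 6569 + 2*(-73)/(19 + 100) = 6569 + 2*(-73)/119 = 6569 + 2*(1/119)*(-73) = 6569 - 146/119 = 781565/119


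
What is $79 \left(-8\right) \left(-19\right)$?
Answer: $12008$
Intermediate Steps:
$79 \left(-8\right) \left(-19\right) = \left(-632\right) \left(-19\right) = 12008$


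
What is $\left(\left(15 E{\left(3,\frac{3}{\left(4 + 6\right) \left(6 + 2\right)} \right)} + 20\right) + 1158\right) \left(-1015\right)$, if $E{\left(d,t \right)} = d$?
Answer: $-1241345$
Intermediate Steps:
$\left(\left(15 E{\left(3,\frac{3}{\left(4 + 6\right) \left(6 + 2\right)} \right)} + 20\right) + 1158\right) \left(-1015\right) = \left(\left(15 \cdot 3 + 20\right) + 1158\right) \left(-1015\right) = \left(\left(45 + 20\right) + 1158\right) \left(-1015\right) = \left(65 + 1158\right) \left(-1015\right) = 1223 \left(-1015\right) = -1241345$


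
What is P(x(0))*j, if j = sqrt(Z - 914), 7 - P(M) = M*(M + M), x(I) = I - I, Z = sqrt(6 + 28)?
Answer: 7*sqrt(-914 + sqrt(34)) ≈ 210.95*I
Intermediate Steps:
Z = sqrt(34) ≈ 5.8309
x(I) = 0
P(M) = 7 - 2*M**2 (P(M) = 7 - M*(M + M) = 7 - M*2*M = 7 - 2*M**2)
j = sqrt(-914 + sqrt(34)) (j = sqrt(sqrt(34) - 914) = sqrt(-914 + sqrt(34)) ≈ 30.136*I)
P(x(0))*j = (7 - 2*0**2)*sqrt(-914 + sqrt(34)) = (7 - 2*0)*sqrt(-914 + sqrt(34)) = (7 + 0)*sqrt(-914 + sqrt(34)) = 7*sqrt(-914 + sqrt(34))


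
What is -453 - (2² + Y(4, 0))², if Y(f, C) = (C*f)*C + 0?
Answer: -469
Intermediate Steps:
Y(f, C) = f*C² (Y(f, C) = f*C² + 0 = f*C²)
-453 - (2² + Y(4, 0))² = -453 - (2² + 4*0²)² = -453 - (4 + 4*0)² = -453 - (4 + 0)² = -453 - 1*4² = -453 - 1*16 = -453 - 16 = -469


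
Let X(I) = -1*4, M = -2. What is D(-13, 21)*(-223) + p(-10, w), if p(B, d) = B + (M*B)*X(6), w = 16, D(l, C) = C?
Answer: -4773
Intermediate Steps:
X(I) = -4
p(B, d) = 9*B (p(B, d) = B - 2*B*(-4) = B + 8*B = 9*B)
D(-13, 21)*(-223) + p(-10, w) = 21*(-223) + 9*(-10) = -4683 - 90 = -4773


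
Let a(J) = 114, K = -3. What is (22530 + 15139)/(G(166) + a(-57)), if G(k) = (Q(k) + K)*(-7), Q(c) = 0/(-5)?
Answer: 37669/135 ≈ 279.03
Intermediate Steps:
Q(c) = 0 (Q(c) = 0*(-⅕) = 0)
G(k) = 21 (G(k) = (0 - 3)*(-7) = -3*(-7) = 21)
(22530 + 15139)/(G(166) + a(-57)) = (22530 + 15139)/(21 + 114) = 37669/135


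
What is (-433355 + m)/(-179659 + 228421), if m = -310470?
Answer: -743825/48762 ≈ -15.254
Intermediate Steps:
(-433355 + m)/(-179659 + 228421) = (-433355 - 310470)/(-179659 + 228421) = -743825/48762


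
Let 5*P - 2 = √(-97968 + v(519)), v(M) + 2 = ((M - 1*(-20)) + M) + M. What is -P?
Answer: -⅖ - I*√96393/5 ≈ -0.4 - 62.094*I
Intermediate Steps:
v(M) = 18 + 3*M (v(M) = -2 + (((M - 1*(-20)) + M) + M) = -2 + (((M + 20) + M) + M) = -2 + (((20 + M) + M) + M) = -2 + ((20 + 2*M) + M) = -2 + (20 + 3*M) = 18 + 3*M)
P = ⅖ + I*√96393/5 (P = ⅖ + √(-97968 + (18 + 3*519))/5 = ⅖ + √(-97968 + (18 + 1557))/5 = ⅖ + √(-97968 + 1575)/5 = ⅖ + √(-96393)/5 = ⅖ + (I*√96393)/5 = ⅖ + I*√96393/5 ≈ 0.4 + 62.094*I)
-P = -(⅖ + I*√96393/5) = -⅖ - I*√96393/5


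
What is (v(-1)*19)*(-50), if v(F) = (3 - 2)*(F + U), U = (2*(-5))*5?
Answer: 48450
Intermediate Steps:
U = -50 (U = -10*5 = -50)
v(F) = -50 + F (v(F) = (3 - 2)*(F - 50) = 1*(-50 + F) = -50 + F)
(v(-1)*19)*(-50) = ((-50 - 1)*19)*(-50) = -51*19*(-50) = -969*(-50) = 48450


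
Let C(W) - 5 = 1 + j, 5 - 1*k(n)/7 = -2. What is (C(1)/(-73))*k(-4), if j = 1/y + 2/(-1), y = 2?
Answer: -441/146 ≈ -3.0205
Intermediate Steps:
k(n) = 49 (k(n) = 35 - 7*(-2) = 35 + 14 = 49)
j = -3/2 (j = 1/2 + 2/(-1) = 1*(½) + 2*(-1) = ½ - 2 = -3/2 ≈ -1.5000)
C(W) = 9/2 (C(W) = 5 + (1 - 3/2) = 5 - ½ = 9/2)
(C(1)/(-73))*k(-4) = ((9/2)/(-73))*49 = -1/73*9/2*49 = -9/146*49 = -441/146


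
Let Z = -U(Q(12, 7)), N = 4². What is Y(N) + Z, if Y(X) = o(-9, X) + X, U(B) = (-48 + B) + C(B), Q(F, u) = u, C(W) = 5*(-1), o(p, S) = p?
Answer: 53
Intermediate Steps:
C(W) = -5
N = 16
U(B) = -53 + B (U(B) = (-48 + B) - 5 = -53 + B)
Y(X) = -9 + X
Z = 46 (Z = -(-53 + 7) = -1*(-46) = 46)
Y(N) + Z = (-9 + 16) + 46 = 7 + 46 = 53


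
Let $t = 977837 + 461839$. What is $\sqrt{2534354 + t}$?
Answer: $\sqrt{3974030} \approx 1993.5$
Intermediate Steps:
$t = 1439676$
$\sqrt{2534354 + t} = \sqrt{2534354 + 1439676} = \sqrt{3974030}$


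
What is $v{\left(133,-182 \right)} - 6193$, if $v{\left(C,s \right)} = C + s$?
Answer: $-6242$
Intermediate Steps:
$v{\left(133,-182 \right)} - 6193 = \left(133 - 182\right) - 6193 = -49 - 6193 = -6242$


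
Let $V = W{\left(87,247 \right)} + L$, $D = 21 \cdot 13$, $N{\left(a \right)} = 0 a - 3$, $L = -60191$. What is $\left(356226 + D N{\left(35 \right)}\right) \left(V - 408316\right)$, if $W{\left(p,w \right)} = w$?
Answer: $-166422881820$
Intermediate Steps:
$N{\left(a \right)} = -3$ ($N{\left(a \right)} = 0 - 3 = -3$)
$D = 273$
$V = -59944$ ($V = 247 - 60191 = -59944$)
$\left(356226 + D N{\left(35 \right)}\right) \left(V - 408316\right) = \left(356226 + 273 \left(-3\right)\right) \left(-59944 - 408316\right) = \left(356226 - 819\right) \left(-59944 - 408316\right) = 355407 \left(-468260\right) = -166422881820$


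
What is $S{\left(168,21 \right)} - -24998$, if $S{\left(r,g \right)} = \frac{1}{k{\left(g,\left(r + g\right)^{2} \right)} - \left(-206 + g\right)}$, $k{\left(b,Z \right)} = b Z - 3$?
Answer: $\frac{18756574355}{750323} \approx 24998.0$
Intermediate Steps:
$k{\left(b,Z \right)} = -3 + Z b$ ($k{\left(b,Z \right)} = Z b - 3 = -3 + Z b$)
$S{\left(r,g \right)} = \frac{1}{203 - g + g \left(g + r\right)^{2}}$ ($S{\left(r,g \right)} = \frac{1}{\left(-3 + \left(r + g\right)^{2} g\right) - \left(-206 + g\right)} = \frac{1}{\left(-3 + \left(g + r\right)^{2} g\right) - \left(-206 + g\right)} = \frac{1}{\left(-3 + g \left(g + r\right)^{2}\right) - \left(-206 + g\right)} = \frac{1}{203 - g + g \left(g + r\right)^{2}}$)
$S{\left(168,21 \right)} - -24998 = \frac{1}{203 - 21 + 21 \left(21 + 168\right)^{2}} - -24998 = \frac{1}{203 - 21 + 21 \cdot 189^{2}} + 24998 = \frac{1}{203 - 21 + 21 \cdot 35721} + 24998 = \frac{1}{203 - 21 + 750141} + 24998 = \frac{1}{750323} + 24998 = \frac{18756574355}{750323}$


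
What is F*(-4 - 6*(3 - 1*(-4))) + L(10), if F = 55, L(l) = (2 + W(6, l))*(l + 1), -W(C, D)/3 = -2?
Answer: -2442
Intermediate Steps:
W(C, D) = 6 (W(C, D) = -3*(-2) = 6)
L(l) = 8 + 8*l (L(l) = (2 + 6)*(l + 1) = 8*(1 + l) = 8 + 8*l)
F*(-4 - 6*(3 - 1*(-4))) + L(10) = 55*(-4 - 6*(3 - 1*(-4))) + (8 + 8*10) = 55*(-4 - 6*(3 + 4)) + (8 + 80) = 55*(-4 - 6*7) + 88 = 55*(-4 - 42) + 88 = 55*(-46) + 88 = -2530 + 88 = -2442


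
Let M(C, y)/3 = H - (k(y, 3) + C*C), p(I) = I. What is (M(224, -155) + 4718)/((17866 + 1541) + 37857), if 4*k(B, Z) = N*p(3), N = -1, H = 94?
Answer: -582103/229056 ≈ -2.5413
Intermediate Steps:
k(B, Z) = -¾ (k(B, Z) = (-1*3)/4 = (¼)*(-3) = -¾)
M(C, y) = 1137/4 - 3*C² (M(C, y) = 3*(94 - (-¾ + C*C)) = 3*(94 - (-¾ + C²)) = 3*(94 + (¾ - C²)) = 3*(379/4 - C²) = 1137/4 - 3*C²)
(M(224, -155) + 4718)/((17866 + 1541) + 37857) = ((1137/4 - 3*224²) + 4718)/((17866 + 1541) + 37857) = ((1137/4 - 3*50176) + 4718)/(19407 + 37857) = ((1137/4 - 150528) + 4718)/57264 = (-600975/4 + 4718)*(1/57264) = -582103/4*1/57264 = -582103/229056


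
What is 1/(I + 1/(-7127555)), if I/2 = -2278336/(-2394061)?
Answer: 17063801450855/32477927902899 ≈ 0.52540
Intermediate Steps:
I = 4556672/2394061 (I = 2*(-2278336/(-2394061)) = 2*(-2278336*(-1/2394061)) = 2*(2278336/2394061) = 4556672/2394061 ≈ 1.9033)
1/(I + 1/(-7127555)) = 1/(4556672/2394061 + 1/(-7127555)) = 1/(4556672/2394061 - 1/7127555) = 1/(32477927902899/17063801450855) = 17063801450855/32477927902899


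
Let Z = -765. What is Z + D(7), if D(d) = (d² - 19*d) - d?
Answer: -856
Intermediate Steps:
D(d) = d² - 20*d
Z + D(7) = -765 + 7*(-20 + 7) = -765 + 7*(-13) = -765 - 91 = -856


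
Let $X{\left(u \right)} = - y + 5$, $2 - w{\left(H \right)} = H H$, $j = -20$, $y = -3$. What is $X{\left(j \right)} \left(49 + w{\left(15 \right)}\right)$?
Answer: $-1392$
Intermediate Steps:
$w{\left(H \right)} = 2 - H^{2}$ ($w{\left(H \right)} = 2 - H H = 2 - H^{2}$)
$X{\left(u \right)} = 8$ ($X{\left(u \right)} = \left(-1\right) \left(-3\right) + 5 = 3 + 5 = 8$)
$X{\left(j \right)} \left(49 + w{\left(15 \right)}\right) = 8 \left(49 + \left(2 - 15^{2}\right)\right) = 8 \left(49 + \left(2 - 225\right)\right) = 8 \left(49 - 223\right) = 8 \left(-174\right) = -1392$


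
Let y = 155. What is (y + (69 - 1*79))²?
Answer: 21025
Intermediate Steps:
(y + (69 - 1*79))² = (155 + (69 - 1*79))² = (155 + (69 - 79))² = (155 - 10)² = 145² = 21025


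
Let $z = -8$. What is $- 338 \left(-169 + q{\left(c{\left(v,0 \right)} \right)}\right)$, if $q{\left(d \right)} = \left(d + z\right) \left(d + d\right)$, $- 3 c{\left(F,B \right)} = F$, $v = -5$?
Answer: $\frac{578318}{9} \approx 64258.0$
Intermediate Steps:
$c{\left(F,B \right)} = - \frac{F}{3}$
$q{\left(d \right)} = 2 d \left(-8 + d\right)$ ($q{\left(d \right)} = \left(d - 8\right) \left(d + d\right) = \left(-8 + d\right) 2 d = 2 d \left(-8 + d\right)$)
$- 338 \left(-169 + q{\left(c{\left(v,0 \right)} \right)}\right) = - 338 \left(-169 + 2 \left(\left(- \frac{1}{3}\right) \left(-5\right)\right) \left(-8 - - \frac{5}{3}\right)\right) = - 338 \left(-169 + 2 \cdot \frac{5}{3} \left(-8 + \frac{5}{3}\right)\right) = - 338 \left(-169 + 2 \cdot \frac{5}{3} \left(- \frac{19}{3}\right)\right) = - 338 \left(-169 - \frac{190}{9}\right) = \left(-338\right) \left(- \frac{1711}{9}\right) = \frac{578318}{9}$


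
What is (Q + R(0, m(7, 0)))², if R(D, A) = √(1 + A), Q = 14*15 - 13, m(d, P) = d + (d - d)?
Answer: 38817 + 788*√2 ≈ 39931.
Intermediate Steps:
m(d, P) = d (m(d, P) = d + 0 = d)
Q = 197 (Q = 210 - 13 = 197)
(Q + R(0, m(7, 0)))² = (197 + √(1 + 7))² = (197 + √8)² = (197 + 2*√2)²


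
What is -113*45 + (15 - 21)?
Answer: -5091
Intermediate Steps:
-113*45 + (15 - 21) = -5085 - 6 = -5091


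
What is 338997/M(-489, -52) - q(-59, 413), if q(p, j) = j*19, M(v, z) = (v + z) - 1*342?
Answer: -7267898/883 ≈ -8230.9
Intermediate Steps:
M(v, z) = -342 + v + z (M(v, z) = (v + z) - 342 = -342 + v + z)
q(p, j) = 19*j
338997/M(-489, -52) - q(-59, 413) = 338997/(-342 - 489 - 52) - 19*413 = 338997/(-883) - 1*7847 = 338997*(-1/883) - 7847 = -338997/883 - 7847 = -7267898/883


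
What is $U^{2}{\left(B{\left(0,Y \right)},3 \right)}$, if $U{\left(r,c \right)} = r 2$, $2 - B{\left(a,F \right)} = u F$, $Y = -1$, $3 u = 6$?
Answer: $64$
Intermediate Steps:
$u = 2$ ($u = \frac{1}{3} \cdot 6 = 2$)
$B{\left(a,F \right)} = 2 - 2 F$
$U{\left(r,c \right)} = 2 r$
$U^{2}{\left(B{\left(0,Y \right)},3 \right)} = \left(2 \left(2 - -2\right)\right)^{2} = \left(2 \left(2 + 2\right)\right)^{2} = \left(2 \cdot 4\right)^{2} = 8^{2} = 64$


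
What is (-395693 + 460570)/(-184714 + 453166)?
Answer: 64877/268452 ≈ 0.24167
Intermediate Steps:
(-395693 + 460570)/(-184714 + 453166) = 64877/268452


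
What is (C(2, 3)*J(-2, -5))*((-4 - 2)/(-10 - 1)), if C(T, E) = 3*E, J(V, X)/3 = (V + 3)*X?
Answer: -810/11 ≈ -73.636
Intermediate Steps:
J(V, X) = 3*X*(3 + V) (J(V, X) = 3*((V + 3)*X) = 3*((3 + V)*X) = 3*(X*(3 + V)) = 3*X*(3 + V))
(C(2, 3)*J(-2, -5))*((-4 - 2)/(-10 - 1)) = ((3*3)*(3*(-5)*(3 - 2)))*((-4 - 2)/(-10 - 1)) = (9*(3*(-5)*1))*(-6/(-11)) = (9*(-15))*(-6*(-1/11)) = -135*6/11 = -810/11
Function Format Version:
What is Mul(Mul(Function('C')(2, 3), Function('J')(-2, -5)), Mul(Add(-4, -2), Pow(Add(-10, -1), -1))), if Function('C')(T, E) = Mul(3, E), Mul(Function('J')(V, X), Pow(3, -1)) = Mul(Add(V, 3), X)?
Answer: Rational(-810, 11) ≈ -73.636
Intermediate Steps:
Function('J')(V, X) = Mul(3, X, Add(3, V)) (Function('J')(V, X) = Mul(3, Mul(Add(V, 3), X)) = Mul(3, Mul(Add(3, V), X)) = Mul(3, Mul(X, Add(3, V))) = Mul(3, X, Add(3, V)))
Mul(Mul(Function('C')(2, 3), Function('J')(-2, -5)), Mul(Add(-4, -2), Pow(Add(-10, -1), -1))) = Mul(Mul(Mul(3, 3), Mul(3, -5, Add(3, -2))), Mul(Add(-4, -2), Pow(Add(-10, -1), -1))) = Mul(Mul(9, Mul(3, -5, 1)), Mul(-6, Pow(-11, -1))) = Mul(Mul(9, -15), Mul(-6, Rational(-1, 11))) = Mul(-135, Rational(6, 11)) = Rational(-810, 11)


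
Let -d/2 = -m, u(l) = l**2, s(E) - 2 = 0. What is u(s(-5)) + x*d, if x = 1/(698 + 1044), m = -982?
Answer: 2502/871 ≈ 2.8726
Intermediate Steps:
s(E) = 2 (s(E) = 2 + 0 = 2)
x = 1/1742 ≈ 0.00057405
d = -1964 (d = -(-2)*(-982) = -2*982 = -1964)
u(s(-5)) + x*d = 2**2 + (1/1742)*(-1964) = 4 - 982/871 = 2502/871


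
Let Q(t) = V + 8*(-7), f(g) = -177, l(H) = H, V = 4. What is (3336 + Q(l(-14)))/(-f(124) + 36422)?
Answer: 3284/36599 ≈ 0.089729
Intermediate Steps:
Q(t) = -52 (Q(t) = 4 + 8*(-7) = 4 - 56 = -52)
(3336 + Q(l(-14)))/(-f(124) + 36422) = (3336 - 52)/(-1*(-177) + 36422) = 3284/(177 + 36422) = 3284/36599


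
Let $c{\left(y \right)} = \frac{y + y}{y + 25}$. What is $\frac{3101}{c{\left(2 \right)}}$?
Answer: $\frac{83727}{4} \approx 20932.0$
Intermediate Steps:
$c{\left(y \right)} = \frac{2 y}{25 + y}$
$\frac{3101}{c{\left(2 \right)}} = \frac{3101}{2 \cdot 2 \frac{1}{25 + 2}} = \frac{3101}{2 \cdot 2 \cdot \frac{1}{27}} = \frac{3101}{\frac{4}{27}} = 3101 \cdot \frac{27}{4} = \frac{83727}{4}$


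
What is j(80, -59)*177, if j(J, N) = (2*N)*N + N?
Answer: 1221831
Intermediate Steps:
j(J, N) = N + 2*N² (j(J, N) = 2*N² + N = N + 2*N²)
j(80, -59)*177 = -59*(1 + 2*(-59))*177 = -59*(1 - 118)*177 = -59*(-117)*177 = 6903*177 = 1221831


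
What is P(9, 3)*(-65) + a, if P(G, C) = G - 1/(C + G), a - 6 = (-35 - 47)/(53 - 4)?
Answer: -338251/588 ≈ -575.26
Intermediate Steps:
a = 212/49 (a = 6 + (-35 - 47)/(53 - 4) = 6 - 82/49 = 212/49 ≈ 4.3265)
P(9, 3)*(-65) + a = ((-1 + 9**2 + 3*9)/(3 + 9))*(-65) + 212/49 = ((-1 + 81 + 27)/12)*(-65) + 212/49 = ((1/12)*107)*(-65) + 212/49 = (107/12)*(-65) + 212/49 = -6955/12 + 212/49 = -338251/588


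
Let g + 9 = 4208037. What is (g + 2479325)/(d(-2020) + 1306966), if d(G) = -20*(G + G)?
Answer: 6687353/1387766 ≈ 4.8188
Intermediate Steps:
g = 4208028 (g = -9 + 4208037 = 4208028)
d(G) = -40*G
(g + 2479325)/(d(-2020) + 1306966) = (4208028 + 2479325)/(-40*(-2020) + 1306966) = 6687353/(80800 + 1306966) = 6687353/1387766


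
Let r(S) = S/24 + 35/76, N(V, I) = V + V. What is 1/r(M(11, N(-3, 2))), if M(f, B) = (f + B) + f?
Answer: 228/257 ≈ 0.88716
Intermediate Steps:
N(V, I) = 2*V
M(f, B) = B + 2*f (M(f, B) = (B + f) + f = B + 2*f)
r(S) = 35/76 + S/24 (r(S) = S*(1/24) + 35*(1/76) = S/24 + 35/76 = 35/76 + S/24)
1/r(M(11, N(-3, 2))) = 1/(35/76 + (2*(-3) + 2*11)/24) = 1/(35/76 + (-6 + 22)/24) = 1/(35/76 + (1/24)*16) = 1/(35/76 + ⅔) = 1/(257/228) = 228/257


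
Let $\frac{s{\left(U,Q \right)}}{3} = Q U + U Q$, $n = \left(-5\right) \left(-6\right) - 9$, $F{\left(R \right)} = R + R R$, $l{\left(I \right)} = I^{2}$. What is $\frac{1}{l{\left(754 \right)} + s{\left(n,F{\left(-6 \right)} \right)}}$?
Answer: $\frac{1}{572296} \approx 1.7473 \cdot 10^{-6}$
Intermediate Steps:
$F{\left(R \right)} = R + R^{2}$
$n = 21$ ($n = 30 - 9 = 21$)
$s{\left(U,Q \right)} = 6 Q U$ ($s{\left(U,Q \right)} = 3 \left(Q U + U Q\right) = 3 \left(Q U + Q U\right) = 3 \cdot 2 Q U = 6 Q U$)
$\frac{1}{l{\left(754 \right)} + s{\left(n,F{\left(-6 \right)} \right)}} = \frac{1}{754^{2} + 6 \left(- 6 \left(1 - 6\right)\right) 21} = \frac{1}{568516 + 6 \left(\left(-6\right) \left(-5\right)\right) 21} = \frac{1}{568516 + 6 \cdot 30 \cdot 21} = \frac{1}{568516 + 3780} = \frac{1}{572296}$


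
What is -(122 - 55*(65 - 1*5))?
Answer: 3178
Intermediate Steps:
-(122 - 55*(65 - 1*5)) = -(122 - 55*(65 - 5)) = -(122 - 55*60) = -(122 - 3300) = -1*(-3178) = 3178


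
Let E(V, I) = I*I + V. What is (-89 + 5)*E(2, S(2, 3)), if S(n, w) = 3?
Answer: -924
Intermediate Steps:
E(V, I) = V + I² (E(V, I) = I² + V = V + I²)
(-89 + 5)*E(2, S(2, 3)) = (-89 + 5)*(2 + 3²) = -84*(2 + 9) = -84*11 = -924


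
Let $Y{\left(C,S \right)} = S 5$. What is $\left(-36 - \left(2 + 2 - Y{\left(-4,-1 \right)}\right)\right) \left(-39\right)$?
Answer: $1755$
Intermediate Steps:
$Y{\left(C,S \right)} = 5 S$
$\left(-36 - \left(2 + 2 - Y{\left(-4,-1 \right)}\right)\right) \left(-39\right) = \left(-36 + \left(\left(-2 + \frac{8}{-4}\right) + 5 \left(-1\right)\right)\right) \left(-39\right) = \left(-36 + \left(\left(-2 + 8 \left(- \frac{1}{4}\right)\right) - 5\right)\right) \left(-39\right) = \left(-36 - 9\right) \left(-39\right) = \left(-45\right) \left(-39\right) = 1755$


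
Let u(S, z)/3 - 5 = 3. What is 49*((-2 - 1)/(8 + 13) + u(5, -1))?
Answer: 1169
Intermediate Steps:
u(S, z) = 24 (u(S, z) = 15 + 3*3 = 15 + 9 = 24)
49*((-2 - 1)/(8 + 13) + u(5, -1)) = 49*((-2 - 1)/(8 + 13) + 24) = 49*(-3/21 + 24) = 49*(-3*1/21 + 24) = 49*(-1/7 + 24) = 49*(167/7) = 1169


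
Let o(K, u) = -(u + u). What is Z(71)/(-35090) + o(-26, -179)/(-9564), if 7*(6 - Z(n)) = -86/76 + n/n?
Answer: -839215621/22317450540 ≈ -0.037604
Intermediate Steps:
o(K, u) = -2*u
Z(n) = 1601/266 (Z(n) = 6 - (-86/76 + n/n)/7 = 6 - (-86*1/76 + 1)/7 = 6 - (-43/38 + 1)/7 = 6 - ⅐*(-5/38) = 6 + 5/266 = 1601/266)
Z(71)/(-35090) + o(-26, -179)/(-9564) = (1601/266)/(-35090) - 2*(-179)/(-9564) = (1601/266)*(-1/35090) + 358*(-1/9564) = -1601/9333940 - 179/4782 = -839215621/22317450540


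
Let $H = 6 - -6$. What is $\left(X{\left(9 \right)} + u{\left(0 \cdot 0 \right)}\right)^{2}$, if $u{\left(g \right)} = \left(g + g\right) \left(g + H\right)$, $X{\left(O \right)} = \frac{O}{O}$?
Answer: $1$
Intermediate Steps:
$H = 12$ ($H = 6 + 6 = 12$)
$X{\left(O \right)} = 1$
$u{\left(g \right)} = 2 g \left(12 + g\right)$ ($u{\left(g \right)} = \left(g + g\right) \left(g + 12\right) = 2 g \left(12 + g\right)$)
$\left(X{\left(9 \right)} + u{\left(0 \cdot 0 \right)}\right)^{2} = \left(1 + 2 \cdot 0 \cdot 0 \left(12 + 0 \cdot 0\right)\right)^{2} = \left(1 + 2 \cdot 0 \left(12 + 0\right)\right)^{2} = \left(1 + 2 \cdot 0 \cdot 12\right)^{2} = \left(1 + 0\right)^{2} = 1^{2} = 1$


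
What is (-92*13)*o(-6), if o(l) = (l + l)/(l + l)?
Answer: -1196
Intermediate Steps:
o(l) = 1 (o(l) = (2*l)/((2*l)) = (2*l)*(1/(2*l)) = 1)
(-92*13)*o(-6) = -92*13*1 = -46*26*1 = -1196*1 = -1196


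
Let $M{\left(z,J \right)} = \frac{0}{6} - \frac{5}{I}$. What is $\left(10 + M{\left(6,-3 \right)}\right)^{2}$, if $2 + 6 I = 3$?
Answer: $400$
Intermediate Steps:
$I = \frac{1}{6}$ ($I = - \frac{1}{3} + \frac{1}{6} \cdot 3 = - \frac{1}{3} + \frac{1}{2} = \frac{1}{6} \approx 0.16667$)
$M{\left(z,J \right)} = -30$ ($M{\left(z,J \right)} = \frac{0}{6} - 5 \frac{1}{\frac{1}{6}} = 0 \cdot \frac{1}{6} - 30 = 0 - 30 = -30$)
$\left(10 + M{\left(6,-3 \right)}\right)^{2} = \left(10 - 30\right)^{2} = \left(-20\right)^{2} = 400$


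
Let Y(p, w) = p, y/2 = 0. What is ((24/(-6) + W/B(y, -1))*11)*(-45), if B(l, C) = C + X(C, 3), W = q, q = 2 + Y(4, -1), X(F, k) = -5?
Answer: 2475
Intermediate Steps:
y = 0 (y = 2*0 = 0)
q = 6 (q = 2 + 4 = 6)
W = 6
B(l, C) = -5 + C (B(l, C) = C - 5 = -5 + C)
((24/(-6) + W/B(y, -1))*11)*(-45) = ((24/(-6) + 6/(-5 - 1))*11)*(-45) = ((24*(-⅙) + 6/(-6))*11)*(-45) = ((-4 + 6*(-⅙))*11)*(-45) = ((-4 - 1)*11)*(-45) = -5*11*(-45) = -55*(-45) = 2475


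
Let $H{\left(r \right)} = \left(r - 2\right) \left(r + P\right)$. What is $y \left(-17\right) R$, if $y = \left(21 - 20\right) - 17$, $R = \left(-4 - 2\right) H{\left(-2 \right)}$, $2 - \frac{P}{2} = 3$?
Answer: $-26112$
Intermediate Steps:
$P = -2$ ($P = 4 - 6 = -2$)
$H{\left(r \right)} = \left(-2 + r\right)^{2}$ ($H{\left(r \right)} = \left(r - 2\right) \left(r - 2\right) = \left(-2 + r\right) \left(-2 + r\right) = \left(-2 + r\right)^{2}$)
$R = -96$ ($R = \left(-4 - 2\right) \left(4 + \left(-2\right)^{2} - -8\right) = - 6 \left(4 + 4 + 8\right) = \left(-6\right) 16 = -96$)
$y = -16$ ($y = 1 - 17 = -16$)
$y \left(-17\right) R = \left(-16\right) \left(-17\right) \left(-96\right) = 272 \left(-96\right) = -26112$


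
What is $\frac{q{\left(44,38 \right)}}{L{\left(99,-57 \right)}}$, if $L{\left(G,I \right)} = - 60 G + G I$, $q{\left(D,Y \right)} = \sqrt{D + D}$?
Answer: $- \frac{2 \sqrt{22}}{11583} \approx -0.00080988$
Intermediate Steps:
$q{\left(D,Y \right)} = \sqrt{2} \sqrt{D}$ ($q{\left(D,Y \right)} = \sqrt{2 D} = \sqrt{2} \sqrt{D}$)
$\frac{q{\left(44,38 \right)}}{L{\left(99,-57 \right)}} = \frac{\sqrt{2} \sqrt{44}}{99 \left(-60 - 57\right)} = \frac{\sqrt{2} \cdot 2 \sqrt{11}}{99 \left(-117\right)} = \frac{2 \sqrt{22}}{-11583} = 2 \sqrt{22} \left(- \frac{1}{11583}\right) = - \frac{2 \sqrt{22}}{11583}$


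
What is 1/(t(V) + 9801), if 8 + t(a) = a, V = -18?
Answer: 1/9775 ≈ 0.00010230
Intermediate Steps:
t(a) = -8 + a
1/(t(V) + 9801) = 1/((-8 - 18) + 9801) = 1/(-26 + 9801) = 1/9775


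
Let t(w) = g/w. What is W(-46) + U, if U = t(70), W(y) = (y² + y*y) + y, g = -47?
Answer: 292973/70 ≈ 4185.3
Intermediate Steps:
W(y) = y + 2*y² (W(y) = (y² + y²) + y = 2*y² + y = y + 2*y²)
t(w) = -47/w
U = -47/70 ≈ -0.67143
W(-46) + U = -46*(1 + 2*(-46)) - 47/70 = -46*(1 - 92) - 47/70 = -46*(-91) - 47/70 = 4186 - 47/70 = 292973/70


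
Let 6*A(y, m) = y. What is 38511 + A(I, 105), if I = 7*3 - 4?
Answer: 231083/6 ≈ 38514.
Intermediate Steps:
I = 17 (I = 21 - 4 = 17)
A(y, m) = y/6
38511 + A(I, 105) = 38511 + (⅙)*17 = 38511 + 17/6 = 231083/6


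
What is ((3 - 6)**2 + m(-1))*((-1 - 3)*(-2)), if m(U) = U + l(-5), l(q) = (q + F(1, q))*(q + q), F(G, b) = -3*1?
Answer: 704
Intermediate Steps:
F(G, b) = -3
l(q) = 2*q*(-3 + q) (l(q) = (q - 3)*(q + q) = (-3 + q)*(2*q) = 2*q*(-3 + q))
m(U) = 80 + U (m(U) = U + 2*(-5)*(-3 - 5) = U + 2*(-5)*(-8) = U + 80 = 80 + U)
((3 - 6)**2 + m(-1))*((-1 - 3)*(-2)) = ((3 - 6)**2 + (80 - 1))*((-1 - 3)*(-2)) = ((-3)**2 + 79)*(-4*(-2)) = (9 + 79)*8 = 88*8 = 704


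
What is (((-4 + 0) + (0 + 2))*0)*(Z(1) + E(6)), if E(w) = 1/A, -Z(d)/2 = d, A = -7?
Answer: 0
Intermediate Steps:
Z(d) = -2*d
E(w) = -1/7 (E(w) = 1/(-7) = -1/7)
(((-4 + 0) + (0 + 2))*0)*(Z(1) + E(6)) = (((-4 + 0) + (0 + 2))*0)*(-2*1 - 1/7) = ((-4 + 2)*0)*(-2 - 1/7) = -2*0*(-15/7) = 0*(-15/7) = 0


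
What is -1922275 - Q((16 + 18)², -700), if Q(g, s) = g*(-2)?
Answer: -1919963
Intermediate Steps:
Q(g, s) = -2*g
-1922275 - Q((16 + 18)², -700) = -1922275 - (-2)*(16 + 18)² = -1922275 - (-2)*34² = -1922275 - (-2)*1156 = -1922275 - 1*(-2312) = -1922275 + 2312 = -1919963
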